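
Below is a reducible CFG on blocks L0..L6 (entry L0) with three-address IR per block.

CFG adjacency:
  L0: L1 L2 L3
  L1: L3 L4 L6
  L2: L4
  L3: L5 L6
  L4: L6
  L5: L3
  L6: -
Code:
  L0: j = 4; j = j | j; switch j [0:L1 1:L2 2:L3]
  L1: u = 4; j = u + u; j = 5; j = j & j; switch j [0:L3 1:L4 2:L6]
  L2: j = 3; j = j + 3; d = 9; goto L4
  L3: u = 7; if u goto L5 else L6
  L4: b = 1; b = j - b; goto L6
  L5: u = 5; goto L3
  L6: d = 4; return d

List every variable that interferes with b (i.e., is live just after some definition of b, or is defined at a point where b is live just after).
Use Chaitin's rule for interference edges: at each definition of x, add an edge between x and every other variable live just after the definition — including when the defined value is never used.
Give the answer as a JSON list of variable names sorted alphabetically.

Answer: ["j"]

Analysis:
def/use:
  L0: def={j} ue=∅
  L1: def={j,u} ue=∅
  L2: def={d,j} ue=∅
  L3: def={u} ue=∅
  L4: def={b} ue={j}
  L5: def={u} ue=∅
  L6: def={d} ue=∅

Liveness:
  live L0: ∅→∅
  live L1: ∅→{j}
  live L2: ∅→{j}
  live L3: ∅→∅
  live L4: {j}→∅
  live L5: ∅→∅
  live L6: ∅→∅

Interference:
  b↔{j}
  d↔{j}
  j↔{b,d}
  u↔∅

N(b) = ["j"]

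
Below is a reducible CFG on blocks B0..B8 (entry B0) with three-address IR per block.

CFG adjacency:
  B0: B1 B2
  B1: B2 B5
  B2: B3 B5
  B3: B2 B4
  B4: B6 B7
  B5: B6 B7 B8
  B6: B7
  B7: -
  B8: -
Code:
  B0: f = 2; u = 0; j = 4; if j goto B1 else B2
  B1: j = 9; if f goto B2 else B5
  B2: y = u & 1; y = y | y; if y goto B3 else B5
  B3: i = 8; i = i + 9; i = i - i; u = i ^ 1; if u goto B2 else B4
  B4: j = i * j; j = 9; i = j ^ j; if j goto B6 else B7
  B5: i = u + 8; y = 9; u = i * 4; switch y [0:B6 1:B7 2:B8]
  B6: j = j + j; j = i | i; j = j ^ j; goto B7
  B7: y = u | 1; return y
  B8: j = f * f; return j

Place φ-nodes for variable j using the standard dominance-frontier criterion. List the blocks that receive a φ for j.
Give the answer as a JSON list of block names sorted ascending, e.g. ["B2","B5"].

Answer: ["B2", "B5", "B6", "B7"]

Analysis:
idom tree: B1←B0 B2←B0 B3←B2 B4←B3 B5←B0 B6←B0 B7←B0 B8←B5
Dom∩ at merges:
  B2: preds {B0,B1,B3}: {B0} ∩ {B0,B1} ∩ {B0,B2,B3} = {B0}; idom=B0
  B5: preds {B1,B2}: {B0,B1} ∩ {B0,B2} = {B0}; idom=B0
  B6: preds {B4,B5}: {B0,B2,B3,B4} ∩ {B0,B5} = {B0}; idom=B0
  B7: preds {B4,B5,B6}: {B0,B2,B3,B4} ∩ {B0,B5} ∩ {B0,B6} = {B0}; idom=B0

DF derivation:
  B2←B0: walk · to B0
  B2←B1: walk B1 to B0
  B2←B3: walk B3→B2 to B0
  B5←B1: walk B1 to B0
  B5←B2: walk B2 to B0
  B6←B4: walk B4→B3→B2 to B0
  B6←B5: walk B5 to B0
  B7←B4: walk B4→B3→B2 to B0
  B7←B5: walk B5 to B0
  B7←B6: walk B6 to B0
  DF(B0)=∅
  DF(B1)={B2,B5}
  DF(B2)={B2,B5,B6,B7}
  DF(B3)={B2,B6,B7}
  DF(B4)={B6,B7}
  DF(B5)={B6,B7}
  DF(B6)={B7}
  DF(B7)=∅
  DF(B8)=∅

φ for j: defs {B0,B1,B4,B6,B8}
  DF⁺ = {B2,B5,B6,B7}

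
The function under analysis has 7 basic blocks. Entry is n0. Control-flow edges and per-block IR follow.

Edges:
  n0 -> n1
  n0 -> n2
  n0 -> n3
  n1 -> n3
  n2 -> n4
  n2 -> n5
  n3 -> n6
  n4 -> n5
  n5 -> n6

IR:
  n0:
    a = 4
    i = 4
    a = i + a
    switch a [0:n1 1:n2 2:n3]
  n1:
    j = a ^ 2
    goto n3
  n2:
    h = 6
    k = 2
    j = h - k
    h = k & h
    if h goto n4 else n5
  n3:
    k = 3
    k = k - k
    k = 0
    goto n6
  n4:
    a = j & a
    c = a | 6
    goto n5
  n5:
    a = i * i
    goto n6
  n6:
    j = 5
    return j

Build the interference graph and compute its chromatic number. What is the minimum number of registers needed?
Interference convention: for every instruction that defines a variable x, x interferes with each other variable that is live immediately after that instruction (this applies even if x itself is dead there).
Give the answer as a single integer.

Answer: 5

Derivation:
Per-block:
  n0: def={a,i} ue=∅
  n1: def={j} ue={a}
  n2: def={h,j,k} ue=∅
  n3: def={k} ue=∅
  n4: def={a,c} ue={a,j}
  n5: def={a} ue={i}
  n6: def={j} ue=∅

Backward fixpoint:
  live n0: ∅→{a,i}
  live n1: {a}→∅
  live n2: {a,i}→{a,i,j}
  live n3: ∅→∅
  live n4: {a,i,j}→{i}
  live n5: {i}→∅
  live n6: ∅→∅

Interference:
  a↔{h,i,j,k}
  c↔{i}
  h↔{a,i,j,k}
  i↔{a,c,h,j,k}
  j↔{a,h,i,k}
  k↔{a,h,i,j}

Chromatic number:
  clique {a,h,i,j,k} ⇒ need ≥ 5
  5-colouring: r0={i}  r1={a,c}  r2={h}  r3={j}  r4={k}
  χ = 5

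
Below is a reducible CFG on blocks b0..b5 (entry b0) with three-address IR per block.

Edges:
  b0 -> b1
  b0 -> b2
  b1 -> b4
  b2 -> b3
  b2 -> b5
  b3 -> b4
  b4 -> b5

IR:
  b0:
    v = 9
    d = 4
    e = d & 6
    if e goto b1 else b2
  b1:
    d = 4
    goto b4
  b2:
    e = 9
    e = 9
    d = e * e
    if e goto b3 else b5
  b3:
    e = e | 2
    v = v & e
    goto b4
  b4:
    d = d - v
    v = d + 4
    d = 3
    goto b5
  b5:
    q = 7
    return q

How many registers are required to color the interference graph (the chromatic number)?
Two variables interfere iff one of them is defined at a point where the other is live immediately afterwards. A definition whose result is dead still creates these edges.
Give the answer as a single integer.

Block summaries:
  b0: def={d,e,v} ue=∅
  b1: def={d} ue=∅
  b2: def={d,e} ue=∅
  b3: def={e,v} ue={e,v}
  b4: def={d,v} ue={d,v}
  b5: def={q} ue=∅

Liveness:
  b0: in=∅ out={v}
  b1: in={v} out={d,v}
  b2: in={v} out={d,e,v}
  b3: in={d,e,v} out={d,v}
  b4: in={d,v} out=∅
  b5: in=∅ out=∅

Interference:
  d↔{e,v}
  e↔{d,v}
  q↔∅
  v↔{d,e}

Chromatic number:
  lower bound: {d,e,v} mutually conflict ⇒ χ ≥ 3
  3-colouring: r0={d,q}  r1={e}  r2={v}
  χ = 3

Answer: 3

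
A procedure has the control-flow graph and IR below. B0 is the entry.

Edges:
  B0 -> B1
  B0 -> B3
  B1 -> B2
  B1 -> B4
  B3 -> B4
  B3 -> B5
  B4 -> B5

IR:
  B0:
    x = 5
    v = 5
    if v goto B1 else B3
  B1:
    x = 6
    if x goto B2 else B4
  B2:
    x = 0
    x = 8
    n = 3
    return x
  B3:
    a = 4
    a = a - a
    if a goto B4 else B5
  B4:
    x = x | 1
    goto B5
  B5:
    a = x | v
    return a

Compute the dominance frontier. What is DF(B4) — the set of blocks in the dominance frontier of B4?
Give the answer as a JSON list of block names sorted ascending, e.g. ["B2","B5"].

idom tree: B1←B0 B2←B1 B3←B0 B4←B0 B5←B0
Dom∩ at merges:
  B4: preds {B1,B3}: {B0,B1} ∩ {B0,B3} = {B0}; idom=B0
  B5: preds {B3,B4}: {B0,B3} ∩ {B0,B4} = {B0}; idom=B0

DF walk-up:
  join B4 pred B1: B1 stop@B0
  join B4 pred B3: B3 stop@B0
  join B5 pred B3: B3 stop@B0
  join B5 pred B4: B4 stop@B0
  DF(B0)=∅
  DF(B1)={B4}
  DF(B2)=∅
  DF(B3)={B4,B5}
  DF(B4)={B5}
  DF(B5)=∅

DF(B4) = ["B5"]

Answer: ["B5"]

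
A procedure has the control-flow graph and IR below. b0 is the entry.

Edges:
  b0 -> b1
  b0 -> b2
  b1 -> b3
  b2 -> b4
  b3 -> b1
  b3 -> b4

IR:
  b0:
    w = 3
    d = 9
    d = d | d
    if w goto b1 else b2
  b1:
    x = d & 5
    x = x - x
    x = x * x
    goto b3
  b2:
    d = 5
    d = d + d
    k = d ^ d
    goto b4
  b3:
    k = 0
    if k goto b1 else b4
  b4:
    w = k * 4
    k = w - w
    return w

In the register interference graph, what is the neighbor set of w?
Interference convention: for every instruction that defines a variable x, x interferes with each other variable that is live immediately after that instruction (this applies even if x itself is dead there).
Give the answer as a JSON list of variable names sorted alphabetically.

Answer: ["d", "k"]

Derivation:
Block summaries:
  b0: def={d,w} ue=∅
  b1: def={x} ue={d}
  b2: def={d,k} ue=∅
  b3: def={k} ue=∅
  b4: def={k,w} ue={k}

Backward fixpoint:
  b0: in=∅ out={d}
  b1: in={d} out={d}
  b2: in=∅ out={k}
  b3: in={d} out={d,k}
  b4: in={k} out=∅

Interfere edges:
  d↔{k,w,x}
  k↔{d,w}
  w↔{d,k}
  x↔{d}

N(w) = ["d", "k"]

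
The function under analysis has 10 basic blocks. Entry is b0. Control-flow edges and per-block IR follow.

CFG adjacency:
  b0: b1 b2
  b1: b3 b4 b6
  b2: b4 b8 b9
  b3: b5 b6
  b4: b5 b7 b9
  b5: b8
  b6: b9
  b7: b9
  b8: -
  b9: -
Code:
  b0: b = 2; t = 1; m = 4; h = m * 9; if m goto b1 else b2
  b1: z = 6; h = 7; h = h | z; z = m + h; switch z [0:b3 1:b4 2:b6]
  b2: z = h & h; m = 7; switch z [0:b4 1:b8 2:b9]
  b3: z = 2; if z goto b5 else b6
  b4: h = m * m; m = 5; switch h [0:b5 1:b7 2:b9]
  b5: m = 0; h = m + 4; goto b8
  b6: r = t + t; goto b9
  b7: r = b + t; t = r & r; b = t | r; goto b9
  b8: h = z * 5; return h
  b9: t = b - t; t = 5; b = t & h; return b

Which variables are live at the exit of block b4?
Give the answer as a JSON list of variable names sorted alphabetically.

Answer: ["b", "h", "t", "z"]

Analysis:
Per-block:
  b0: {b,h,m,t} / ∅
  b1: {h,z} / {m}
  b2: {m,z} / {h}
  b3: {z} / ∅
  b4: {h,m} / {m}
  b5: {h,m} / ∅
  b6: {r} / {t}
  b7: {b,r,t} / {b,t}
  b8: {h} / {z}
  b9: {b,t} / {b,h,t}

Live sets:
  live b0: ∅→{b,h,m,t}
  live b1: {b,m,t}→{b,h,m,t,z}
  live b2: {b,h,t}→{b,h,m,t,z}
  live b3: {b,h,t}→{b,h,t,z}
  live b4: {b,m,t,z}→{b,h,t,z}
  live b5: {z}→{z}
  live b6: {b,h,t}→{b,h,t}
  live b7: {b,h,t}→{b,h,t}
  live b8: {z}→∅
  live b9: {b,h,t}→∅

live-out(b4) = ["b", "h", "t", "z"]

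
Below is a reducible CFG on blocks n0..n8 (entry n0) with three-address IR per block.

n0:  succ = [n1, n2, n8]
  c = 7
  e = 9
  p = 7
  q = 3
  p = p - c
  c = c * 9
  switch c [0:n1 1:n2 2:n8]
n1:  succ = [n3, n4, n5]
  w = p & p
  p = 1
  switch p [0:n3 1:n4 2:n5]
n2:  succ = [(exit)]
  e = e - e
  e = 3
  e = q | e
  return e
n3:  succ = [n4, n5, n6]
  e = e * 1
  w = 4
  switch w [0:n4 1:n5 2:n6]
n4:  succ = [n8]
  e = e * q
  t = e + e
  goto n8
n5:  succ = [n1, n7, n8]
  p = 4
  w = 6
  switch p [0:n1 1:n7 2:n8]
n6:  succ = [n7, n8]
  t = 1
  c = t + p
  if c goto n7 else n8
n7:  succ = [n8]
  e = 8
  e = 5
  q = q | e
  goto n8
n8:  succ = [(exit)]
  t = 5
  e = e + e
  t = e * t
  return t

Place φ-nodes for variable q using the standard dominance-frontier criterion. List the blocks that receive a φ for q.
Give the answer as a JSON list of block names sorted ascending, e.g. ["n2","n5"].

Answer: ["n8"]

Derivation:
idom tree: n1←n0 n2←n0 n3←n1 n4←n1 n5←n1 n6←n3 n7←n1 n8←n0
Join-block Dom:
  n1: preds {n0,n5}: {n0} ∩ {n0,n1,n5} = {n0}; idom=n0
  n4: preds {n1,n3}: {n0,n1} ∩ {n0,n1,n3} = {n0,n1}; idom=n1
  n5: preds {n1,n3}: {n0,n1} ∩ {n0,n1,n3} = {n0,n1}; idom=n1
  n7: preds {n5,n6}: {n0,n1,n5} ∩ {n0,n1,n3,n6} = {n0,n1}; idom=n1
  n8: preds {n0,n4,n5,n6,n7}: {n0} ∩ {n0,n1,n4} ∩ {n0,n1,n5} ∩ {n0,n1,n3,n6} ∩ {n0,n1,n7} = {n0}; idom=n0

DF derivation:
  join n1 pred n0: · stop@n0
  join n1 pred n5: n5→n1 stop@n0
  join n4 pred n1: · stop@n1
  join n4 pred n3: n3 stop@n1
  join n5 pred n1: · stop@n1
  join n5 pred n3: n3 stop@n1
  join n7 pred n5: n5 stop@n1
  join n7 pred n6: n6→n3 stop@n1
  join n8 pred n0: · stop@n0
  join n8 pred n4: n4→n1 stop@n0
  join n8 pred n5: n5→n1 stop@n0
  join n8 pred n6: n6→n3→n1 stop@n0
  join n8 pred n7: n7→n1 stop@n0
  DF(n0)=∅
  DF(n1)={n1,n8}
  DF(n2)=∅
  DF(n3)={n4,n5,n7,n8}
  DF(n4)={n8}
  DF(n5)={n1,n7,n8}
  DF(n6)={n7,n8}
  DF(n7)={n8}
  DF(n8)=∅

φ for q: defs {n0,n7}
  DF⁺ = {n8}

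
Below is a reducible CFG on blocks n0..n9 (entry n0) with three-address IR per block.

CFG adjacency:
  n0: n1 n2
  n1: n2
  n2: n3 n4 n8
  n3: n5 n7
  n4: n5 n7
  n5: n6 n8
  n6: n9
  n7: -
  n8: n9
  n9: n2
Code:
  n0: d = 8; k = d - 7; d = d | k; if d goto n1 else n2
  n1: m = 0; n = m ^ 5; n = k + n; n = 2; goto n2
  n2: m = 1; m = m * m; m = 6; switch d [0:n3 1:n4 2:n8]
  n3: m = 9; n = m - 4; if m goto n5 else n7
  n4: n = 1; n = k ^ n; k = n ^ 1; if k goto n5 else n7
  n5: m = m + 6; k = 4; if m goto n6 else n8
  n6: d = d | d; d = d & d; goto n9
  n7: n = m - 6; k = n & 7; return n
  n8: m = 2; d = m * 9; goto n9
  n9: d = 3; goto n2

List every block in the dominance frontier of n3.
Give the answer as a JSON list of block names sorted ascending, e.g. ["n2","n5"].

Answer: ["n5", "n7"]

Working:
idom tree: n1←n0 n2←n0 n3←n2 n4←n2 n5←n2 n6←n5 n7←n2 n8←n2 n9←n2
Dom at joins:
  n2: preds {n0,n1,n9}: {n0} ∩ {n0,n1} ∩ {n0,n2,n9} = {n0}; idom=n0
  n5: preds {n3,n4}: {n0,n2,n3} ∩ {n0,n2,n4} = {n0,n2}; idom=n2
  n7: preds {n3,n4}: {n0,n2,n3} ∩ {n0,n2,n4} = {n0,n2}; idom=n2
  n8: preds {n2,n5}: {n0,n2} ∩ {n0,n2,n5} = {n0,n2}; idom=n2
  n9: preds {n6,n8}: {n0,n2,n5,n6} ∩ {n0,n2,n8} = {n0,n2}; idom=n2

Frontier:
  join n2 pred n0: · stop@n0
  join n2 pred n1: n1 stop@n0
  join n2 pred n9: n9→n2 stop@n0
  join n5 pred n3: n3 stop@n2
  join n5 pred n4: n4 stop@n2
  join n7 pred n3: n3 stop@n2
  join n7 pred n4: n4 stop@n2
  join n8 pred n2: · stop@n2
  join n8 pred n5: n5 stop@n2
  join n9 pred n6: n6→n5 stop@n2
  join n9 pred n8: n8 stop@n2
  n0 → ∅
  n1 → {n2}
  n2 → {n2}
  n3 → {n5,n7}
  n4 → {n5,n7}
  n5 → {n8,n9}
  n6 → {n9}
  n7 → ∅
  n8 → {n9}
  n9 → {n2}

DF(n3) = ["n5", "n7"]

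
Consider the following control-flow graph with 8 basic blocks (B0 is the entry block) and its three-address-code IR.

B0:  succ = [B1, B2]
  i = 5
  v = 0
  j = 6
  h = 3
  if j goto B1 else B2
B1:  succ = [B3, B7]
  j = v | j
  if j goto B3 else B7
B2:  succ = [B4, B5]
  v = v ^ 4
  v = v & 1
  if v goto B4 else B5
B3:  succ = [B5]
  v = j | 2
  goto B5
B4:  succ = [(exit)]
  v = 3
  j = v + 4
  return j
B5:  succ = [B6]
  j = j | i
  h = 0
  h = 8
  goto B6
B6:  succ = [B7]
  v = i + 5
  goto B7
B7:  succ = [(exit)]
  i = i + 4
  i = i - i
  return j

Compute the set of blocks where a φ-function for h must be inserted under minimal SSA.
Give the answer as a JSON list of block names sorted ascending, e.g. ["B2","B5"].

Answer: ["B7"]

Derivation:
idom tree: B1←B0 B2←B0 B3←B1 B4←B2 B5←B0 B6←B5 B7←B0
Join-block Dom:
  B5: preds {B2,B3}: {B0,B2} ∩ {B0,B1,B3} = {B0}; idom=B0
  B7: preds {B1,B6}: {B0,B1} ∩ {B0,B5,B6} = {B0}; idom=B0

DF derivation:
  join B5 pred B2: B2 stop@B0
  join B5 pred B3: B3→B1 stop@B0
  join B7 pred B1: B1 stop@B0
  join B7 pred B6: B6→B5 stop@B0
  B0 → ∅
  B1 → {B5,B7}
  B2 → {B5}
  B3 → {B5}
  B4 → ∅
  B5 → {B7}
  B6 → {B7}
  B7 → ∅

φ for h: defs {B0,B5}
  DF⁺ = {B7}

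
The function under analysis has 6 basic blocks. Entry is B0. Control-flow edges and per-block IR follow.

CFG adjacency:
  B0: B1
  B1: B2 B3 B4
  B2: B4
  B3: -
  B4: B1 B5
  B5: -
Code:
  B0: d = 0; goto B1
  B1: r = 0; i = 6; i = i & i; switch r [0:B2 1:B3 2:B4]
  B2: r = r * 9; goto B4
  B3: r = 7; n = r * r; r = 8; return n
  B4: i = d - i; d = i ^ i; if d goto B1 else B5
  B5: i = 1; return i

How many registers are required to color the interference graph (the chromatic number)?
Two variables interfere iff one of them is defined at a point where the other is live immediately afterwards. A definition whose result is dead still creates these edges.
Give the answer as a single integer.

Answer: 3

Analysis:
def/use:
  B0 def {d} use ∅
  B1 def {i,r} use ∅
  B2 def {r} use {r}
  B3 def {n,r} use ∅
  B4 def {d,i} use {d,i}
  B5 def {i} use ∅

Liveness:
  B0: in=∅ out={d}
  B1: in={d} out={d,i,r}
  B2: in={d,i,r} out={d,i}
  B3: in=∅ out=∅
  B4: in={d,i} out={d}
  B5: in=∅ out=∅

Conflict graph:
  d↔{i,r}
  i↔{d,r}
  n↔{r}
  r↔{d,i,n}

Chromatic number:
  clique {d,i,r} ⇒ need ≥ 3
  assign d→r1 i→r2 n→r1 r→r0 — no edge inside a register ⇒ χ ≤ 3
  χ = 3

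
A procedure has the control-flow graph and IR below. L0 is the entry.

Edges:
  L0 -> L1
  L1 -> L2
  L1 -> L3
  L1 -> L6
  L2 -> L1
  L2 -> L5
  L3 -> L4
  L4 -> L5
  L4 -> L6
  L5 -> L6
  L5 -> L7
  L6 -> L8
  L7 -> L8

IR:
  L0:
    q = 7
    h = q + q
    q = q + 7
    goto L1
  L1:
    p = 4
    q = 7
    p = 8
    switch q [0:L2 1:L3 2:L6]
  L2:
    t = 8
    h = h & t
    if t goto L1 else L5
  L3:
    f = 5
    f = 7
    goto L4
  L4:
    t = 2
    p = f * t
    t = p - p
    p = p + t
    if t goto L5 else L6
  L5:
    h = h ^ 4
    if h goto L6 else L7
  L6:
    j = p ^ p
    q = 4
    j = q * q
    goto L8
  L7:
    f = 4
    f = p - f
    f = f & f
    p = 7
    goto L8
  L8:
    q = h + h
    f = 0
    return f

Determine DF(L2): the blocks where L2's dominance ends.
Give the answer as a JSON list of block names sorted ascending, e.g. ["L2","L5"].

Answer: ["L1", "L5"]

Derivation:
idom tree: L1←L0 L2←L1 L3←L1 L4←L3 L5←L1 L6←L1 L7←L5 L8←L1
Join-block Dom:
  L1: preds {L0,L2}: {L0} ∩ {L0,L1,L2} = {L0}; idom=L0
  L5: preds {L2,L4}: {L0,L1,L2} ∩ {L0,L1,L3,L4} = {L0,L1}; idom=L1
  L6: preds {L1,L4,L5}: {L0,L1} ∩ {L0,L1,L3,L4} ∩ {L0,L1,L5} = {L0,L1}; idom=L1
  L8: preds {L6,L7}: {L0,L1,L6} ∩ {L0,L1,L5,L7} = {L0,L1}; idom=L1

DF derivation:
  join L1 pred L0: · stop@L0
  join L1 pred L2: L2→L1 stop@L0
  join L5 pred L2: L2 stop@L1
  join L5 pred L4: L4→L3 stop@L1
  join L6 pred L1: · stop@L1
  join L6 pred L4: L4→L3 stop@L1
  join L6 pred L5: L5 stop@L1
  join L8 pred L6: L6 stop@L1
  join L8 pred L7: L7→L5 stop@L1
  L0: DF=∅
  L1: DF={L1}
  L2: DF={L1,L5}
  L3: DF={L5,L6}
  L4: DF={L5,L6}
  L5: DF={L6,L8}
  L6: DF={L8}
  L7: DF={L8}
  L8: DF=∅

DF(L2) = ["L1", "L5"]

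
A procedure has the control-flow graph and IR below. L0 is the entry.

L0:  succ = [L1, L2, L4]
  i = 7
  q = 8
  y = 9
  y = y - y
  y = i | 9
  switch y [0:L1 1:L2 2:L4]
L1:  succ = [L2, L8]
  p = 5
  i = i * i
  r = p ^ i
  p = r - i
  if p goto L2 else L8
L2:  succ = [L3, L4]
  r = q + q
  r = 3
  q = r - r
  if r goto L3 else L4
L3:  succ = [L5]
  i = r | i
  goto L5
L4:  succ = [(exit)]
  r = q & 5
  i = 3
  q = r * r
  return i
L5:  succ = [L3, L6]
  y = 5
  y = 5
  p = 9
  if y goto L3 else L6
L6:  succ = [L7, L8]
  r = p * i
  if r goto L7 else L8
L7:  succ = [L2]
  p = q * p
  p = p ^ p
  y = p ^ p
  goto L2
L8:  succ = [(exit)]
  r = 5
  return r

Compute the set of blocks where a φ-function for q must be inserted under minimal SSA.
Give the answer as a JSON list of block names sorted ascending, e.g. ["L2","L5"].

Answer: ["L2", "L4", "L8"]

Derivation:
idom tree: L1←L0 L2←L0 L3←L2 L4←L0 L5←L3 L6←L5 L7←L6 L8←L0
Dom∩ at merges:
  L2: preds {L0,L1,L7}: {L0} ∩ {L0,L1} ∩ {L0,L2,L3,L5,L6,L7} = {L0}; idom=L0
  L3: preds {L2,L5}: {L0,L2} ∩ {L0,L2,L3,L5} = {L0,L2}; idom=L2
  L4: preds {L0,L2}: {L0} ∩ {L0,L2} = {L0}; idom=L0
  L8: preds {L1,L6}: {L0,L1} ∩ {L0,L2,L3,L5,L6} = {L0}; idom=L0

Frontier:
  L2←L0: walk · to L0
  L2←L1: walk L1 to L0
  L2←L7: walk L7→L6→L5→L3→L2 to L0
  L3←L2: walk · to L2
  L3←L5: walk L5→L3 to L2
  L4←L0: walk · to L0
  L4←L2: walk L2 to L0
  L8←L1: walk L1 to L0
  L8←L6: walk L6→L5→L3→L2 to L0
  L0 → ∅
  L1 → {L2,L8}
  L2 → {L2,L4,L8}
  L3 → {L2,L3,L8}
  L4 → ∅
  L5 → {L2,L3,L8}
  L6 → {L2,L8}
  L7 → {L2}
  L8 → ∅

φ for q: defs {L0,L2,L4}
  DF⁺ = {L2,L4,L8}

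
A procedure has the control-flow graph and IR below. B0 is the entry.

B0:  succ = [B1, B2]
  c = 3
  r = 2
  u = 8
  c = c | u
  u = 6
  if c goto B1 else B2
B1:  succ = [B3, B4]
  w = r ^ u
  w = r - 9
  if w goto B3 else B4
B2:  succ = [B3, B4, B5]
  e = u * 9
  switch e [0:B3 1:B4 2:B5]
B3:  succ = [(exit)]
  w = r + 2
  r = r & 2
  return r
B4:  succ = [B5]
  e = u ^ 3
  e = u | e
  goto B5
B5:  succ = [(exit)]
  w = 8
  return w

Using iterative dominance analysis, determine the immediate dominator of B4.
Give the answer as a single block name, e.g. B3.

idom tree: B1←B0 B2←B0 B3←B0 B4←B0 B5←B0
Join-block Dom:
  B3: preds {B1,B2}: {B0,B1} ∩ {B0,B2} = {B0}; idom=B0
  B4: preds {B1,B2}: {B0,B1} ∩ {B0,B2} = {B0}; idom=B0
  B5: preds {B2,B4}: {B0,B2} ∩ {B0,B4} = {B0}; idom=B0

idom(B4) = B0

Answer: B0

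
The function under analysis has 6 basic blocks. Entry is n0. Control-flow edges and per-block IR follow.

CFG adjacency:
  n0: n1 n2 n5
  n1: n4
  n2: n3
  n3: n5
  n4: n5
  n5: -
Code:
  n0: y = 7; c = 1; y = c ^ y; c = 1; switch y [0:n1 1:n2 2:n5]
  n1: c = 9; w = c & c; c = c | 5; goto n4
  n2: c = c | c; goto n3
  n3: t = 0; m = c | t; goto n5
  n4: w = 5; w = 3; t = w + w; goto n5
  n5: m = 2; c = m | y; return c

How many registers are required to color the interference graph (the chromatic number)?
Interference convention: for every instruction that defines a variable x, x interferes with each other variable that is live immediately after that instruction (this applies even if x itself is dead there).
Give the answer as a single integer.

Block summaries:
  n0 def {c,y} use ∅
  n1 def {c,w} use ∅
  n2 def {c} use {c}
  n3 def {m,t} use {c}
  n4 def {t,w} use ∅
  n5 def {c,m} use {y}

Backward fixpoint:
  n0: in=∅ out={c,y}
  n1: in={y} out={y}
  n2: in={c,y} out={c,y}
  n3: in={c,y} out={y}
  n4: in={y} out={y}
  n5: in={y} out=∅

Conflict graph:
  c: {t,w,y}
  m: {y}
  t: {c,y}
  w: {c,y}
  y: {c,m,t,w}

Registers:
  lower bound: {c,t,y} mutually conflict ⇒ χ ≥ 3
  3-colouring: R0={y}  R1={c,m}  R2={t,w}
  χ = 3

Answer: 3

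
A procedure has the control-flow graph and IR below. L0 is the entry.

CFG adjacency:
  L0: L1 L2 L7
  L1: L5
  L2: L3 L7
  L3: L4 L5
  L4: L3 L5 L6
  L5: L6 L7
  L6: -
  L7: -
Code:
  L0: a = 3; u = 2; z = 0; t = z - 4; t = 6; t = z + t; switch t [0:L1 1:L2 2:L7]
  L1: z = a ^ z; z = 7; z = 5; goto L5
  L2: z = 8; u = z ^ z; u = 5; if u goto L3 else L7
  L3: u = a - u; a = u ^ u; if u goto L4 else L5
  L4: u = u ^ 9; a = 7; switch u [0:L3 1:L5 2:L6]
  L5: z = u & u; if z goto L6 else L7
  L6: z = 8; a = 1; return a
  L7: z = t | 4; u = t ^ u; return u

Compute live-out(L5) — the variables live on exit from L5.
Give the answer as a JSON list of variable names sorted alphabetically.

Answer: ["t", "u"]

Analysis:
Per-block:
  L0 def {a,t,u,z} use ∅
  L1 def {z} use {a,z}
  L2 def {u,z} use ∅
  L3 def {a,u} use {a,u}
  L4 def {a,u} use {u}
  L5 def {z} use {u}
  L6 def {a,z} use ∅
  L7 def {u,z} use {t,u}

Backward fixpoint:
  L0: in=∅ out={a,t,u,z}
  L1: in={a,t,u,z} out={t,u}
  L2: in={a,t} out={a,t,u}
  L3: in={a,t,u} out={t,u}
  L4: in={t,u} out={a,t,u}
  L5: in={t,u} out={t,u}
  L6: in=∅ out=∅
  L7: in={t,u} out=∅

live-out(L5) = ["t", "u"]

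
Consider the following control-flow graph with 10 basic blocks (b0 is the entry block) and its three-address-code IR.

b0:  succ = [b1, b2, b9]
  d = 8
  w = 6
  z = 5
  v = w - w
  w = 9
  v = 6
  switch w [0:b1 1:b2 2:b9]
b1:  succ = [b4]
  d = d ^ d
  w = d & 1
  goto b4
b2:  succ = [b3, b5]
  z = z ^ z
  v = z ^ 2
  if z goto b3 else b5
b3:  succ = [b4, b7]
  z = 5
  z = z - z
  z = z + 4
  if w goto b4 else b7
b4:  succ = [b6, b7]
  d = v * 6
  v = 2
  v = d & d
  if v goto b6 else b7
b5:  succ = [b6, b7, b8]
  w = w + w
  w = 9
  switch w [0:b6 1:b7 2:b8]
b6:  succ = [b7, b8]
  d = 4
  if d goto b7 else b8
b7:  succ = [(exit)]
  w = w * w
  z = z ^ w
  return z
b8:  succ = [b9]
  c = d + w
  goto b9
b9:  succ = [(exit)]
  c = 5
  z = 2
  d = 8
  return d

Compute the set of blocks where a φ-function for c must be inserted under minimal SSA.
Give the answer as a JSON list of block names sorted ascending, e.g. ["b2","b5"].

Answer: ["b9"]

Working:
idom tree: b1←b0 b2←b0 b3←b2 b4←b0 b5←b2 b6←b0 b7←b0 b8←b0 b9←b0
Dom at joins:
  b4: preds {b1,b3}: {b0,b1} ∩ {b0,b2,b3} = {b0}; idom=b0
  b6: preds {b4,b5}: {b0,b4} ∩ {b0,b2,b5} = {b0}; idom=b0
  b7: preds {b3,b4,b5,b6}: {b0,b2,b3} ∩ {b0,b4} ∩ {b0,b2,b5} ∩ {b0,b6} = {b0}; idom=b0
  b8: preds {b5,b6}: {b0,b2,b5} ∩ {b0,b6} = {b0}; idom=b0
  b9: preds {b0,b8}: {b0} ∩ {b0,b8} = {b0}; idom=b0

DF walk-up:
  b4←b1: walk b1 to b0
  b4←b3: walk b3→b2 to b0
  b6←b4: walk b4 to b0
  b6←b5: walk b5→b2 to b0
  b7←b3: walk b3→b2 to b0
  b7←b4: walk b4 to b0
  b7←b5: walk b5→b2 to b0
  b7←b6: walk b6 to b0
  b8←b5: walk b5→b2 to b0
  b8←b6: walk b6 to b0
  b9←b0: walk · to b0
  b9←b8: walk b8 to b0
  DF(b0)=∅
  DF(b1)={b4}
  DF(b2)={b4,b6,b7,b8}
  DF(b3)={b4,b7}
  DF(b4)={b6,b7}
  DF(b5)={b6,b7,b8}
  DF(b6)={b7,b8}
  DF(b7)=∅
  DF(b8)={b9}
  DF(b9)=∅

φ for c: defs {b8,b9}
  DF⁺ = {b9}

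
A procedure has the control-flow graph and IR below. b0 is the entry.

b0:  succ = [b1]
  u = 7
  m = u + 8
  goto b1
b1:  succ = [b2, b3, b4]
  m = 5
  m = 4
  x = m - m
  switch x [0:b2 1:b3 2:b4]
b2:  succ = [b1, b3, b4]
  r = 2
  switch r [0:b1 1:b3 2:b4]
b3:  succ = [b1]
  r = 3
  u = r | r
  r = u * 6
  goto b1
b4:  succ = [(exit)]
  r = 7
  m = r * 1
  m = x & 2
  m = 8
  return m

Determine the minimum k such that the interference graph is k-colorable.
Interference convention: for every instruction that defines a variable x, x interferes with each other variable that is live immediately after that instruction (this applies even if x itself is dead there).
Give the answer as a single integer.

Answer: 2

Analysis:
Block summaries:
  b0: {m,u} / ∅
  b1: {m,x} / ∅
  b2: {r} / ∅
  b3: {r,u} / ∅
  b4: {m,r} / {x}

Live sets:
  b0: in=∅ out=∅
  b1: in=∅ out={x}
  b2: in={x} out={x}
  b3: in=∅ out=∅
  b4: in={x} out=∅

Interfere edges:
  m: {x}
  r: {x}
  u: ∅
  x: {m,r}

Registers:
  {m,x} pairwise interfere (2-clique) ⇒ χ ≥ 2
  2-colouring: r0={u,x}  r1={m,r}
  χ = 2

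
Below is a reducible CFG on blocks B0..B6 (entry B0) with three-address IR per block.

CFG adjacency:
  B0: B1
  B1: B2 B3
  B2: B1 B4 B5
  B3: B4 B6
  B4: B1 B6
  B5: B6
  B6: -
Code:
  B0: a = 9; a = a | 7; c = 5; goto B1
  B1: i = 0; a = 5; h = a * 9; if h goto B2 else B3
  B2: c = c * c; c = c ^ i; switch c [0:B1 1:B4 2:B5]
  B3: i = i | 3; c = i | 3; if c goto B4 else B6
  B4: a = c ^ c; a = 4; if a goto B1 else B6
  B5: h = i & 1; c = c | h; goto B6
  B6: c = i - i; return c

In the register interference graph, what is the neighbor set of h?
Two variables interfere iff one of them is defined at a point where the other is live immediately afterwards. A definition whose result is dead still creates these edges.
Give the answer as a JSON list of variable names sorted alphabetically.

Answer: ["c", "i"]

Working:
def/use:
  B0: {a,c} / ∅
  B1: {a,h,i} / ∅
  B2: {c} / {c,i}
  B3: {c,i} / {i}
  B4: {a} / {c}
  B5: {c,h} / {c,i}
  B6: {c} / {i}

Liveness:
  B0 li=∅ lo={c}
  B1 li={c} lo={c,i}
  B2 li={c,i} lo={c,i}
  B3 li={i} lo={c,i}
  B4 li={c,i} lo={c,i}
  B5 li={c,i} lo={i}
  B6 li={i} lo=∅

Interference:
  a — {c,i}
  c — {a,h,i}
  h — {c,i}
  i — {a,c,h}

N(h) = ["c", "i"]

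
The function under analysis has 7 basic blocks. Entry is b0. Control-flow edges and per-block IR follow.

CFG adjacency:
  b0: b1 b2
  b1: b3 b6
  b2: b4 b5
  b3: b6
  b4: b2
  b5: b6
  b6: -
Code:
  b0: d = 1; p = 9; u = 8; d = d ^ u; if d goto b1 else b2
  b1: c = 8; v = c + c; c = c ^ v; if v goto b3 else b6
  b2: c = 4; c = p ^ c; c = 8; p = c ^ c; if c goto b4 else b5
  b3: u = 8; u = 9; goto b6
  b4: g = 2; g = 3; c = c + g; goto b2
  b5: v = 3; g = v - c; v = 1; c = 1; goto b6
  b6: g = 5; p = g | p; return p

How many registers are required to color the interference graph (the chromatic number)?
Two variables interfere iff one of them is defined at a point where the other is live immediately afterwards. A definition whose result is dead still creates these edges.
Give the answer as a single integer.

def/use:
  b0 def {d,p,u} use ∅
  b1 def {c,v} use ∅
  b2 def {c,p} use {p}
  b3 def {u} use ∅
  b4 def {c,g} use {c}
  b5 def {c,g,v} use {c}
  b6 def {g,p} use {p}

Liveness:
  live b0: ∅→{p}
  live b1: {p}→{p}
  live b2: {p}→{c,p}
  live b3: {p}→{p}
  live b4: {c,p}→{p}
  live b5: {c,p}→{p}
  live b6: {p}→∅

Conflict graph:
  c — {g,p,v}
  d — {p,u}
  g — {c,p}
  p — {c,d,g,u,v}
  u — {d,p}
  v — {c,p}

Colouring:
  clique {c,g,p} ⇒ need ≥ 3
  assign c→R1 d→R1 g→R2 p→R0 u→R2 v→R2 — no edge inside a register ⇒ χ ≤ 3
  χ = 3

Answer: 3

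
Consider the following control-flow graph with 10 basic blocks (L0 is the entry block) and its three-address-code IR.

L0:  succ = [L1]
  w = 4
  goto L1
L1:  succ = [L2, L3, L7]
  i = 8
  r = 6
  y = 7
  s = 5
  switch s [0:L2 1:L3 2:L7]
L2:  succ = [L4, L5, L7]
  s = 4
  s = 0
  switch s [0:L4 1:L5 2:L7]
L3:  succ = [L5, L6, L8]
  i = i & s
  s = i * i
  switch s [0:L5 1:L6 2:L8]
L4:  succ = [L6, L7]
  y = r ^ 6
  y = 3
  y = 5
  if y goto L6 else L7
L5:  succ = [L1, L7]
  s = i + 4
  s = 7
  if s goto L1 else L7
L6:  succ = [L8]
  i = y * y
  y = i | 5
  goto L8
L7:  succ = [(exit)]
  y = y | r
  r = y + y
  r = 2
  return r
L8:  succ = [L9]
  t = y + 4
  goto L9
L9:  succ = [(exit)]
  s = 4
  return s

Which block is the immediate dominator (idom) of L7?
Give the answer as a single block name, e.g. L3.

idom tree: L1←L0 L2←L1 L3←L1 L4←L2 L5←L1 L6←L1 L7←L1 L8←L1 L9←L8
Dom∩ at merges:
  L1: preds {L0,L5}: {L0} ∩ {L0,L1,L5} = {L0}; idom=L0
  L5: preds {L2,L3}: {L0,L1,L2} ∩ {L0,L1,L3} = {L0,L1}; idom=L1
  L6: preds {L3,L4}: {L0,L1,L3} ∩ {L0,L1,L2,L4} = {L0,L1}; idom=L1
  L7: preds {L1,L2,L4,L5}: {L0,L1} ∩ {L0,L1,L2} ∩ {L0,L1,L2,L4} ∩ {L0,L1,L5} = {L0,L1}; idom=L1
  L8: preds {L3,L6}: {L0,L1,L3} ∩ {L0,L1,L6} = {L0,L1}; idom=L1

idom(L7) = L1

Answer: L1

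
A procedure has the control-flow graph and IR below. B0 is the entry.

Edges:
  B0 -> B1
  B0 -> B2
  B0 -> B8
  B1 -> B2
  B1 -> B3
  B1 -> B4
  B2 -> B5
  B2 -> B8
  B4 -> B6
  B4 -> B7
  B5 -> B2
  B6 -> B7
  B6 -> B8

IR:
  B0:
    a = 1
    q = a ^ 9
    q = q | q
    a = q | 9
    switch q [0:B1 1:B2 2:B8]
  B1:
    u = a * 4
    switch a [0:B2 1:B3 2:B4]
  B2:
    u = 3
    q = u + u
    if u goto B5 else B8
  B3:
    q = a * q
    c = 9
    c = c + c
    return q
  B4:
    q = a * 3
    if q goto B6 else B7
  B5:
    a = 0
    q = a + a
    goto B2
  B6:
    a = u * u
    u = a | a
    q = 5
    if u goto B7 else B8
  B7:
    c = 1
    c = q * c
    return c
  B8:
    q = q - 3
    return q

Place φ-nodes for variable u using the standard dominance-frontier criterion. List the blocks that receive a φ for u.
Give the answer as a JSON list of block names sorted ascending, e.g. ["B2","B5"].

Answer: ["B2", "B7", "B8"]

Derivation:
idom tree: B1←B0 B2←B0 B3←B1 B4←B1 B5←B2 B6←B4 B7←B4 B8←B0
Dom∩ at merges:
  B2: preds {B0,B1,B5}: {B0} ∩ {B0,B1} ∩ {B0,B2,B5} = {B0}; idom=B0
  B7: preds {B4,B6}: {B0,B1,B4} ∩ {B0,B1,B4,B6} = {B0,B1,B4}; idom=B4
  B8: preds {B0,B2,B6}: {B0} ∩ {B0,B2} ∩ {B0,B1,B4,B6} = {B0}; idom=B0

DF derivation:
  B2←B0: walk · to B0
  B2←B1: walk B1 to B0
  B2←B5: walk B5→B2 to B0
  B7←B4: walk · to B4
  B7←B6: walk B6 to B4
  B8←B0: walk · to B0
  B8←B2: walk B2 to B0
  B8←B6: walk B6→B4→B1 to B0
  B0 → ∅
  B1 → {B2,B8}
  B2 → {B2,B8}
  B3 → ∅
  B4 → {B8}
  B5 → {B2}
  B6 → {B7,B8}
  B7 → ∅
  B8 → ∅

φ for u: defs {B1,B2,B6}
  DF⁺ = {B2,B7,B8}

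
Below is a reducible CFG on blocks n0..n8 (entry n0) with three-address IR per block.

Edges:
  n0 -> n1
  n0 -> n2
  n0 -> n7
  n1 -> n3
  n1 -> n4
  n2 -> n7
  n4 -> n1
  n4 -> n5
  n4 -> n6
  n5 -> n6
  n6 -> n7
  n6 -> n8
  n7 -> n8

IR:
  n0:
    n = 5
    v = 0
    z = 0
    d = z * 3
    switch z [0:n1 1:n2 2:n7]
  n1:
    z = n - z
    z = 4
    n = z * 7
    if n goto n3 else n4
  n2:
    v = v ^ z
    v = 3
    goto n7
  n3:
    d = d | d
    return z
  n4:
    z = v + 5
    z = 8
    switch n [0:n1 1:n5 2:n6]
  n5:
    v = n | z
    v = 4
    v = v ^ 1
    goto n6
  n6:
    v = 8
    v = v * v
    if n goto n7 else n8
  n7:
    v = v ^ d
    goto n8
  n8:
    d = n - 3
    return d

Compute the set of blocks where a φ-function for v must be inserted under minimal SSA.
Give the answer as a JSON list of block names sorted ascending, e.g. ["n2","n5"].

idom tree: n1←n0 n2←n0 n3←n1 n4←n1 n5←n4 n6←n4 n7←n0 n8←n0
Dom∩ at merges:
  n1: preds {n0,n4}: {n0} ∩ {n0,n1,n4} = {n0}; idom=n0
  n6: preds {n4,n5}: {n0,n1,n4} ∩ {n0,n1,n4,n5} = {n0,n1,n4}; idom=n4
  n7: preds {n0,n2,n6}: {n0} ∩ {n0,n2} ∩ {n0,n1,n4,n6} = {n0}; idom=n0
  n8: preds {n6,n7}: {n0,n1,n4,n6} ∩ {n0,n7} = {n0}; idom=n0

DF walk-up:
  n1←n0: walk · to n0
  n1←n4: walk n4→n1 to n0
  n6←n4: walk · to n4
  n6←n5: walk n5 to n4
  n7←n0: walk · to n0
  n7←n2: walk n2 to n0
  n7←n6: walk n6→n4→n1 to n0
  n8←n6: walk n6→n4→n1 to n0
  n8←n7: walk n7 to n0
  n0: DF=∅
  n1: DF={n1,n7,n8}
  n2: DF={n7}
  n3: DF=∅
  n4: DF={n1,n7,n8}
  n5: DF={n6}
  n6: DF={n7,n8}
  n7: DF={n8}
  n8: DF=∅

φ for v: defs {n0,n2,n5,n6,n7}
  DF⁺ = {n6,n7,n8}

Answer: ["n6", "n7", "n8"]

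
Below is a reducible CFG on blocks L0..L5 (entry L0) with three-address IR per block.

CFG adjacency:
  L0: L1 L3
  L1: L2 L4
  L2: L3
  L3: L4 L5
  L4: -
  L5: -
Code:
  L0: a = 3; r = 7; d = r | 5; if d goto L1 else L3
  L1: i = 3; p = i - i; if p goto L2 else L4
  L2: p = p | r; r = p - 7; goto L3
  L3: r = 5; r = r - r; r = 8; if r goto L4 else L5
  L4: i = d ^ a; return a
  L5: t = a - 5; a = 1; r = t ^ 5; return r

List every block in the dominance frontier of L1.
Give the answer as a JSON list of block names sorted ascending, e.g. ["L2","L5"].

Answer: ["L3", "L4"]

Working:
idom tree: L1←L0 L2←L1 L3←L0 L4←L0 L5←L3
Dom∩ at merges:
  L3: preds {L0,L2}: {L0} ∩ {L0,L1,L2} = {L0}; idom=L0
  L4: preds {L1,L3}: {L0,L1} ∩ {L0,L3} = {L0}; idom=L0

DF walk-up:
  join L3 pred L0: · stop@L0
  join L3 pred L2: L2→L1 stop@L0
  join L4 pred L1: L1 stop@L0
  join L4 pred L3: L3 stop@L0
  DF(L0)=∅
  DF(L1)={L3,L4}
  DF(L2)={L3}
  DF(L3)={L4}
  DF(L4)=∅
  DF(L5)=∅

DF(L1) = ["L3", "L4"]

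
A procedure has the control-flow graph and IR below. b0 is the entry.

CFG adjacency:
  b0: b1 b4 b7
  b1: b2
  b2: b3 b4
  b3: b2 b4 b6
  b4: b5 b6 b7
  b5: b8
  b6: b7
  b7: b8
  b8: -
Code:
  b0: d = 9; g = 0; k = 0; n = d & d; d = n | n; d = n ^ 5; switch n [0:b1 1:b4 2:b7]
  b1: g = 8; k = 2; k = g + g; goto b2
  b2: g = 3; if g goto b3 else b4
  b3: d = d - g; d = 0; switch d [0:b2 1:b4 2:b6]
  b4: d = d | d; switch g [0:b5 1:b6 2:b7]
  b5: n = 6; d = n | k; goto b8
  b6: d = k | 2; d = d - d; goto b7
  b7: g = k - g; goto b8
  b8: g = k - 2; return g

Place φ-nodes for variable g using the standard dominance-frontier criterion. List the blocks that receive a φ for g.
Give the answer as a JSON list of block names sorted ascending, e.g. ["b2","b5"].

Answer: ["b2", "b4", "b6", "b7", "b8"]

Derivation:
idom tree: b1←b0 b2←b1 b3←b2 b4←b0 b5←b4 b6←b0 b7←b0 b8←b0
Dom at joins:
  b2: preds {b1,b3}: {b0,b1} ∩ {b0,b1,b2,b3} = {b0,b1}; idom=b1
  b4: preds {b0,b2,b3}: {b0} ∩ {b0,b1,b2} ∩ {b0,b1,b2,b3} = {b0}; idom=b0
  b6: preds {b3,b4}: {b0,b1,b2,b3} ∩ {b0,b4} = {b0}; idom=b0
  b7: preds {b0,b4,b6}: {b0} ∩ {b0,b4} ∩ {b0,b6} = {b0}; idom=b0
  b8: preds {b5,b7}: {b0,b4,b5} ∩ {b0,b7} = {b0}; idom=b0

DF walk-up:
  b2←b1: walk · to b1
  b2←b3: walk b3→b2 to b1
  b4←b0: walk · to b0
  b4←b2: walk b2→b1 to b0
  b4←b3: walk b3→b2→b1 to b0
  b6←b3: walk b3→b2→b1 to b0
  b6←b4: walk b4 to b0
  b7←b0: walk · to b0
  b7←b4: walk b4 to b0
  b7←b6: walk b6 to b0
  b8←b5: walk b5→b4 to b0
  b8←b7: walk b7 to b0
  b0: DF=∅
  b1: DF={b4,b6}
  b2: DF={b2,b4,b6}
  b3: DF={b2,b4,b6}
  b4: DF={b6,b7,b8}
  b5: DF={b8}
  b6: DF={b7}
  b7: DF={b8}
  b8: DF=∅

φ for g: defs {b0,b1,b2,b7,b8}
  DF⁺ = {b2,b4,b6,b7,b8}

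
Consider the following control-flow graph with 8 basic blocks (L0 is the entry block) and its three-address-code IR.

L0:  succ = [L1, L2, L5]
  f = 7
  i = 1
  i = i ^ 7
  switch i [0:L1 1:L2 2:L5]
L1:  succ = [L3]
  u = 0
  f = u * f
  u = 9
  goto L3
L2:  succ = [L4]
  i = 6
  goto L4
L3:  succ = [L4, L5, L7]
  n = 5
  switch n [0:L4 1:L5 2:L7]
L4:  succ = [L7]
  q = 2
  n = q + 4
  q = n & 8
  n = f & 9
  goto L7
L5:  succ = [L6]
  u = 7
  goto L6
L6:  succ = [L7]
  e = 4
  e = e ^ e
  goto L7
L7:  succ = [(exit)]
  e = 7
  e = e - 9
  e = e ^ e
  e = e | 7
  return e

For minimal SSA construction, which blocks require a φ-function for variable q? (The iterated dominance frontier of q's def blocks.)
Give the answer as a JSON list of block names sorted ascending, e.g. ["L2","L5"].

idom tree: L1←L0 L2←L0 L3←L1 L4←L0 L5←L0 L6←L5 L7←L0
Dom∩ at merges:
  L4: preds {L2,L3}: {L0,L2} ∩ {L0,L1,L3} = {L0}; idom=L0
  L5: preds {L0,L3}: {L0} ∩ {L0,L1,L3} = {L0}; idom=L0
  L7: preds {L3,L4,L6}: {L0,L1,L3} ∩ {L0,L4} ∩ {L0,L5,L6} = {L0}; idom=L0

DF walk-up:
  join L4 pred L2: L2 stop@L0
  join L4 pred L3: L3→L1 stop@L0
  join L5 pred L0: · stop@L0
  join L5 pred L3: L3→L1 stop@L0
  join L7 pred L3: L3→L1 stop@L0
  join L7 pred L4: L4 stop@L0
  join L7 pred L6: L6→L5 stop@L0
  L0: DF=∅
  L1: DF={L4,L5,L7}
  L2: DF={L4}
  L3: DF={L4,L5,L7}
  L4: DF={L7}
  L5: DF={L7}
  L6: DF={L7}
  L7: DF=∅

φ for q: defs {L4}
  DF⁺ = {L7}

Answer: ["L7"]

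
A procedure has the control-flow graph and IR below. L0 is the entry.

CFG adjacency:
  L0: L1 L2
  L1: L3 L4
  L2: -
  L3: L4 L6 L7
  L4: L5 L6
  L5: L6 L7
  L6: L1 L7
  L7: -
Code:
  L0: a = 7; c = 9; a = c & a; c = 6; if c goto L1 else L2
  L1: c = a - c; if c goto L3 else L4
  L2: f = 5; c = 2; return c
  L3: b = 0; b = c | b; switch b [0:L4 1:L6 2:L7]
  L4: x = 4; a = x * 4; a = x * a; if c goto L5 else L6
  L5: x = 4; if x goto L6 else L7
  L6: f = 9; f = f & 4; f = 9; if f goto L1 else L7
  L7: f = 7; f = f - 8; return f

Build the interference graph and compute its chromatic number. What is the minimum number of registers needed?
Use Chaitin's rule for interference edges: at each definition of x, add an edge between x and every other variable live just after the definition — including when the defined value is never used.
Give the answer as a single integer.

Answer: 3

Analysis:
def/use:
  L0: def={a,c} ue=∅
  L1: def={c} ue={a,c}
  L2: def={c,f} ue=∅
  L3: def={b} ue={c}
  L4: def={a,x} ue={c}
  L5: def={x} ue=∅
  L6: def={f} ue=∅
  L7: def={f} ue=∅

Liveness:
  live L0: ∅→{a,c}
  live L1: {a,c}→{a,c}
  live L2: ∅→∅
  live L3: {a,c}→{a,c}
  live L4: {c}→{a,c}
  live L5: {a,c}→{a,c}
  live L6: {a,c}→{a,c}
  live L7: ∅→∅

Interfere edges:
  a↔{b,c,f,x}
  b↔{a,c}
  c↔{a,b,f,x}
  f↔{a,c}
  x↔{a,c}

Registers:
  clique {a,b,c} ⇒ need ≥ 3
  assign a→R0 b→R2 c→R1 f→R2 x→R2 — no edge inside a register ⇒ χ ≤ 3
  χ = 3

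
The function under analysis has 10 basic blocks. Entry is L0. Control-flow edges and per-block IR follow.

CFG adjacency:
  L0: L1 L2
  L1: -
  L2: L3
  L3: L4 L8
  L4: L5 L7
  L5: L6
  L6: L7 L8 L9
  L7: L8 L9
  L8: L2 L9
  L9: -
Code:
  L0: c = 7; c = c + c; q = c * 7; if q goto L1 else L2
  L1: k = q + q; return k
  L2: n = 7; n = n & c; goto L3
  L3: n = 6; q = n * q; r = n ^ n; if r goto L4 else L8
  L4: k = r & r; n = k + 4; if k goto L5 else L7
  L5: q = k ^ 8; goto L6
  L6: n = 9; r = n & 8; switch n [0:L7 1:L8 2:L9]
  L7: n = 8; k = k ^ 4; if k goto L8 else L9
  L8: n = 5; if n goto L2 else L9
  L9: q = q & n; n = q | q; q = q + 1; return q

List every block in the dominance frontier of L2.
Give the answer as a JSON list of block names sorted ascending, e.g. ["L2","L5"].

Answer: ["L2"]

Derivation:
idom tree: L1←L0 L2←L0 L3←L2 L4←L3 L5←L4 L6←L5 L7←L4 L8←L3 L9←L3
Dom at joins:
  L2: preds {L0,L8}: {L0} ∩ {L0,L2,L3,L8} = {L0}; idom=L0
  L7: preds {L4,L6}: {L0,L2,L3,L4} ∩ {L0,L2,L3,L4,L5,L6} = {L0,L2,L3,L4}; idom=L4
  L8: preds {L3,L6,L7}: {L0,L2,L3} ∩ {L0,L2,L3,L4,L5,L6} ∩ {L0,L2,L3,L4,L7} = {L0,L2,L3}; idom=L3
  L9: preds {L6,L7,L8}: {L0,L2,L3,L4,L5,L6} ∩ {L0,L2,L3,L4,L7} ∩ {L0,L2,L3,L8} = {L0,L2,L3}; idom=L3

DF walk-up:
  L2←L0: walk · to L0
  L2←L8: walk L8→L3→L2 to L0
  L7←L4: walk · to L4
  L7←L6: walk L6→L5 to L4
  L8←L3: walk · to L3
  L8←L6: walk L6→L5→L4 to L3
  L8←L7: walk L7→L4 to L3
  L9←L6: walk L6→L5→L4 to L3
  L9←L7: walk L7→L4 to L3
  L9←L8: walk L8 to L3
  L0: DF=∅
  L1: DF=∅
  L2: DF={L2}
  L3: DF={L2}
  L4: DF={L8,L9}
  L5: DF={L7,L8,L9}
  L6: DF={L7,L8,L9}
  L7: DF={L8,L9}
  L8: DF={L2,L9}
  L9: DF=∅

DF(L2) = ["L2"]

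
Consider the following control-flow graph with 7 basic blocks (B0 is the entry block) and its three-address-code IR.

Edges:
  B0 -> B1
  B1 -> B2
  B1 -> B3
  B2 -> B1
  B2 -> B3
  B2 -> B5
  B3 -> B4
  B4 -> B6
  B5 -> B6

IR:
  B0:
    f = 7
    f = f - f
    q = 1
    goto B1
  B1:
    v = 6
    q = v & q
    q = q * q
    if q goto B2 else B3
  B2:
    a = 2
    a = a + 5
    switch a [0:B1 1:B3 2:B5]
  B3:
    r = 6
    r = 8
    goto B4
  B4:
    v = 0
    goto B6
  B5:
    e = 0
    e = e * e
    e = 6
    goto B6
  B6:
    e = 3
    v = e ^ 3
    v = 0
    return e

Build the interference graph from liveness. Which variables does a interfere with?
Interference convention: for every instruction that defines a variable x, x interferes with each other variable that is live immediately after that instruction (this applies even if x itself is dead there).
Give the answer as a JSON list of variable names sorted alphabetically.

Answer: ["q"]

Analysis:
Per-block:
  B0 def {f,q} use ∅
  B1 def {q,v} use {q}
  B2 def {a} use ∅
  B3 def {r} use ∅
  B4 def {v} use ∅
  B5 def {e} use ∅
  B6 def {e,v} use ∅

Live sets:
  live B0: ∅→{q}
  live B1: {q}→{q}
  live B2: {q}→{q}
  live B3: ∅→∅
  live B4: ∅→∅
  live B5: ∅→∅
  live B6: ∅→∅

Conflict graph:
  a↔{q}
  e↔{v}
  f↔∅
  q↔{a,v}
  r↔∅
  v↔{e,q}

N(a) = ["q"]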